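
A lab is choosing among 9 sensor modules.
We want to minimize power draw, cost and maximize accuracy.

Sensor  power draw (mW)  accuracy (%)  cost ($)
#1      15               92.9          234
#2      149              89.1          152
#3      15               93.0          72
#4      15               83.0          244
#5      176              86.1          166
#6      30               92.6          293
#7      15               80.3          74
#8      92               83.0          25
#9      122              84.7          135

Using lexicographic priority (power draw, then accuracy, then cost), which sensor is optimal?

#3

First minimize power draw: best is 15, kept {#1, #3, #4, #7}.
Then maximize accuracy: best is 93.0, kept {#3}.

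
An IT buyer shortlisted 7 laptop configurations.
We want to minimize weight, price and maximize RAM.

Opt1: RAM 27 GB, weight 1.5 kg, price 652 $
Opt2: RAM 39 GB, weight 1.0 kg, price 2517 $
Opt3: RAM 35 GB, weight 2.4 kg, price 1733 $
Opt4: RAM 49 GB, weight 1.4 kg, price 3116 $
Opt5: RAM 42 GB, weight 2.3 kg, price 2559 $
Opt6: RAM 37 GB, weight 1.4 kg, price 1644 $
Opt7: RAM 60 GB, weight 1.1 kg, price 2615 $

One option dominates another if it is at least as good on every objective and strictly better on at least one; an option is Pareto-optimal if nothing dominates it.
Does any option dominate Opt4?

Opt7 vs Opt4: RAM 60≥49, weight 1.1≤1.4, price 2615≤3116 — Opt7 is at least as good on every objective and strictly better on at least one, so Opt7 dominates Opt4.

Yes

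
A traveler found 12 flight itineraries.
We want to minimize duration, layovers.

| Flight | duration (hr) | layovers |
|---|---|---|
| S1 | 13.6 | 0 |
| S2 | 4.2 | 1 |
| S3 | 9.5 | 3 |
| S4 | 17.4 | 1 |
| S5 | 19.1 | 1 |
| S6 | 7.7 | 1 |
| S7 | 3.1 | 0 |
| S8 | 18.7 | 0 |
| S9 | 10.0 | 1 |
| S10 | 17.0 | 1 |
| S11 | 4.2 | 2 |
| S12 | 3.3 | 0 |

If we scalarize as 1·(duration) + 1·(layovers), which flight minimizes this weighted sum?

S1: 1·13.6 + 1·0 = 13.6
S2: 1·4.2 + 1·1 = 5.2
S3: 1·9.5 + 1·3 = 12.5
S4: 1·17.4 + 1·1 = 18.4
S5: 1·19.1 + 1·1 = 20.1
S6: 1·7.7 + 1·1 = 8.7
S7: 1·3.1 + 1·0 = 3.1
S8: 1·18.7 + 1·0 = 18.7
S9: 1·10.0 + 1·1 = 11.0
S10: 1·17.0 + 1·1 = 18.0
S11: 1·4.2 + 1·2 = 6.2
S12: 1·3.3 + 1·0 = 3.3
Lowest: S7 at 3.1.

S7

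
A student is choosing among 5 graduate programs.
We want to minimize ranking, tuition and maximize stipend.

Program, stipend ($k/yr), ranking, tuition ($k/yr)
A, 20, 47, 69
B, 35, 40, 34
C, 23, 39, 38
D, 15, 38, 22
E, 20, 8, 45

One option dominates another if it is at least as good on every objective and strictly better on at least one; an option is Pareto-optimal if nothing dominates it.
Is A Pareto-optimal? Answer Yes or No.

No

B vs A: stipend 35≥20, ranking 40≤47, tuition 34≤69 — B is at least as good on every objective and strictly better on at least one, so B dominates A.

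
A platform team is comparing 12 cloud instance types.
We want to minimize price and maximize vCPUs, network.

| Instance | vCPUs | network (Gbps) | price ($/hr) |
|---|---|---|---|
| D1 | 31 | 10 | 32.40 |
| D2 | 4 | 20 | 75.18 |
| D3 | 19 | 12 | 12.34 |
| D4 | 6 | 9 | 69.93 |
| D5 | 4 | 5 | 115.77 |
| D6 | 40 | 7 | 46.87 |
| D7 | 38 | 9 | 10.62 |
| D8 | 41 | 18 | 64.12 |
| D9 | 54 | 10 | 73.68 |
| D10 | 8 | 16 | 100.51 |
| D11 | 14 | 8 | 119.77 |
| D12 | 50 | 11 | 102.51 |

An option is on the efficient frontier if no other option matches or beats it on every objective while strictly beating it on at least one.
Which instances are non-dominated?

D1: not dominated.
D2: not dominated (best network).
D3: not dominated.
D4: dominated by D1 (vCPUs 31≥6, network 10≥9, price 32.40≤69.93).
D5: dominated by D1 (vCPUs 31≥4, network 10≥5, price 32.40≤115.77).
D6: not dominated.
D7: not dominated (best price).
D8: not dominated.
D9: not dominated (best vCPUs).
D10: dominated by D8 (vCPUs 41≥8, network 18≥16, price 64.12≤100.51).
D11: dominated by D1 (vCPUs 31≥14, network 10≥8, price 32.40≤119.77).
D12: not dominated.

D1, D2, D3, D6, D7, D8, D9, D12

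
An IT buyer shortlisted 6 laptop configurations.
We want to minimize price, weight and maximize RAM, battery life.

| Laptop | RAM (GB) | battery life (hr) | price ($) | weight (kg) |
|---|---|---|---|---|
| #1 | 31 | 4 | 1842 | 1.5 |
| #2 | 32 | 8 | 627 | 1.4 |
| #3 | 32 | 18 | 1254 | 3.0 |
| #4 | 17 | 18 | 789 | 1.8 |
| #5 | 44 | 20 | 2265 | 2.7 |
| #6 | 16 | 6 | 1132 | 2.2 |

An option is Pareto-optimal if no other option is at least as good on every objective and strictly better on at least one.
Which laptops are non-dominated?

#2, #3, #4, #5

#1: dominated by #2 (RAM 32≥31, battery life 8≥4, price 627≤1842, weight 1.4≤1.5).
#2: not dominated (best price).
#3: not dominated.
#4: not dominated.
#5: not dominated (best RAM).
#6: dominated by #2 (RAM 32≥16, battery life 8≥6, price 627≤1132, weight 1.4≤2.2).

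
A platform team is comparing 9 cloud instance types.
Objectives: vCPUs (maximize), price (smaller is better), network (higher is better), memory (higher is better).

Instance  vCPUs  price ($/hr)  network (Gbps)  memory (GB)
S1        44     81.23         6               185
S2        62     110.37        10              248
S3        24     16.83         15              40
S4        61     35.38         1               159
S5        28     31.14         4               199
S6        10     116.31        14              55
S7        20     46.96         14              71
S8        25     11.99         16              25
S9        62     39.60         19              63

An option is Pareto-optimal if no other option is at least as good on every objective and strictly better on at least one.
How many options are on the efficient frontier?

8

S1: not dominated.
S2: not dominated (best memory).
S3: not dominated.
S4: not dominated.
S5: not dominated.
S6: dominated by S7 (vCPUs 20≥10, price 46.96≤116.31, network 14≥14, memory 71≥55).
S7: not dominated.
S8: not dominated (best price).
S9: not dominated (best network).
Pareto-optimal: S1, S2, S3, S4, S5, S7, S8, S9 → 8.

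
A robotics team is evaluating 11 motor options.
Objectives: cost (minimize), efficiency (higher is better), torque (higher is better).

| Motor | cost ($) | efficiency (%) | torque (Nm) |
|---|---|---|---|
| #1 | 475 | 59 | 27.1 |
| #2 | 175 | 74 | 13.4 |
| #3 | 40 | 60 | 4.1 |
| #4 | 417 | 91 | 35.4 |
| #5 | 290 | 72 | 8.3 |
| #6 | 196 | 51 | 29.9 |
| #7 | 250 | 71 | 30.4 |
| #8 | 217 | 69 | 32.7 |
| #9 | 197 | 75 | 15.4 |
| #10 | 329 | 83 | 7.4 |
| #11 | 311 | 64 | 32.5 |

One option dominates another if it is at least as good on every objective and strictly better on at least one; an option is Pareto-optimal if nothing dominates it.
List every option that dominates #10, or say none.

#1: worse on cost (475 vs 329).
#2: worse on efficiency (74 vs 83).
#3: worse on efficiency (60 vs 83).
#4: worse on cost (417 vs 329).
#5: worse on efficiency (72 vs 83).
#6: worse on efficiency (51 vs 83).
#7: worse on efficiency (71 vs 83).
#8: worse on efficiency (69 vs 83).
#9: worse on efficiency (75 vs 83).
#11: worse on efficiency (64 vs 83).
No option dominates #10.

none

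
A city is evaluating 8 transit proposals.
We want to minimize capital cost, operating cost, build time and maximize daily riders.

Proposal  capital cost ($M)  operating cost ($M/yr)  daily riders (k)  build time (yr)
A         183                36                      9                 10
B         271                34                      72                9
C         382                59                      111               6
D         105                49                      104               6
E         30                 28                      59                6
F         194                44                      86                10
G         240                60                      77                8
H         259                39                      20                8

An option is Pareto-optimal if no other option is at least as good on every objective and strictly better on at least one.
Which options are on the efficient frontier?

A: dominated by E (capital cost 30≤183, operating cost 28≤36, daily riders 59≥9, build time 6≤10).
B: not dominated.
C: not dominated (best daily riders).
D: not dominated.
E: not dominated (best capital cost).
F: not dominated.
G: dominated by D (capital cost 105≤240, operating cost 49≤60, daily riders 104≥77, build time 6≤8).
H: dominated by E (capital cost 30≤259, operating cost 28≤39, daily riders 59≥20, build time 6≤8).

B, C, D, E, F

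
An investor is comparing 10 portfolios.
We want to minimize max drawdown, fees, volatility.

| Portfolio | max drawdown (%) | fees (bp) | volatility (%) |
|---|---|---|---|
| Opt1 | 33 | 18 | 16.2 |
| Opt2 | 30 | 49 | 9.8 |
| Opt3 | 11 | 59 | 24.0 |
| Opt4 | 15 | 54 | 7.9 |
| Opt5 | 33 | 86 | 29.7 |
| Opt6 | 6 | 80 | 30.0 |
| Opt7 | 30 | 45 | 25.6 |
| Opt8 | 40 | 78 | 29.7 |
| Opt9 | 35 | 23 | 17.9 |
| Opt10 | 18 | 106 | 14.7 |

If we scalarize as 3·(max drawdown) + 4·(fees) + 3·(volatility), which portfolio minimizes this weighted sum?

Opt1: 3·33 + 4·18 + 3·16.2 = 219.6
Opt2: 3·30 + 4·49 + 3·9.8 = 315.4
Opt3: 3·11 + 4·59 + 3·24.0 = 341.0
Opt4: 3·15 + 4·54 + 3·7.9 = 284.7
Opt5: 3·33 + 4·86 + 3·29.7 = 532.1
Opt6: 3·6 + 4·80 + 3·30.0 = 428.0
Opt7: 3·30 + 4·45 + 3·25.6 = 346.8
Opt8: 3·40 + 4·78 + 3·29.7 = 521.1
Opt9: 3·35 + 4·23 + 3·17.9 = 250.7
Opt10: 3·18 + 4·106 + 3·14.7 = 522.1
Lowest: Opt1 at 219.6.

Opt1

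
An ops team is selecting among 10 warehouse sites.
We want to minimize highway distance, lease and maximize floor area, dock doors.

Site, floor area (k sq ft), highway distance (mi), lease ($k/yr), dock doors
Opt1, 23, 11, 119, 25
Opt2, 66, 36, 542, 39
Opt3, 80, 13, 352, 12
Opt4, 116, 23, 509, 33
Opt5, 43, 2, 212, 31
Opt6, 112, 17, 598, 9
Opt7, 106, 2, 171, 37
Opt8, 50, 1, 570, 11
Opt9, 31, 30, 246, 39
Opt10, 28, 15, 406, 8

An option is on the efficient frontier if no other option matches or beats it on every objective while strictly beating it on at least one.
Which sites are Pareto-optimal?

Opt1: not dominated (best lease).
Opt2: not dominated.
Opt3: dominated by Opt7 (floor area 106≥80, highway distance 2≤13, lease 171≤352, dock doors 37≥12).
Opt4: not dominated (best floor area).
Opt5: dominated by Opt7 (floor area 106≥43, highway distance 2≤2, lease 171≤212, dock doors 37≥31).
Opt6: not dominated.
Opt7: not dominated.
Opt8: not dominated (best highway distance).
Opt9: not dominated.
Opt10: dominated by Opt3 (floor area 80≥28, highway distance 13≤15, lease 352≤406, dock doors 12≥8).

Opt1, Opt2, Opt4, Opt6, Opt7, Opt8, Opt9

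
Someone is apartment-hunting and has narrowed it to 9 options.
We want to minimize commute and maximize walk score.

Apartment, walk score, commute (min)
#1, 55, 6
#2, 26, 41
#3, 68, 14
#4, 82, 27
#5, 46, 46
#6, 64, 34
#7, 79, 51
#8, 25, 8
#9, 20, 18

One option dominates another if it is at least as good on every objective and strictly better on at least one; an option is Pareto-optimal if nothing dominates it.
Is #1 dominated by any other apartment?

#2: worse on walk score (26 vs 55).
#3: worse on commute (14 vs 6).
#4: worse on commute (27 vs 6).
#5: worse on walk score (46 vs 55).
#6: worse on commute (34 vs 6).
#7: worse on commute (51 vs 6).
#8: worse on walk score (25 vs 55).
#9: worse on walk score (20 vs 55).
No option is at least as good as #1 on every objective and strictly better on one.

No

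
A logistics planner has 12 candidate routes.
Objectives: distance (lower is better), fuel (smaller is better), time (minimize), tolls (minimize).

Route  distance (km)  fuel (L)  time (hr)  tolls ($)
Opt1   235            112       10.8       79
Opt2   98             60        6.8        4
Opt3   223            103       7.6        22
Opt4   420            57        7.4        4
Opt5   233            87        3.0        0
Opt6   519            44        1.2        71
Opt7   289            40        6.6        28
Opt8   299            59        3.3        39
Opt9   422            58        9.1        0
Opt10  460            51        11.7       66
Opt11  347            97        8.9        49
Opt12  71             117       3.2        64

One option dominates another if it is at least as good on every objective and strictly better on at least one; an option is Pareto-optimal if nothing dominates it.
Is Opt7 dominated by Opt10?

No

Opt10 vs Opt7: Opt10 is worse on distance (460 vs 289), so it does not dominate Opt7.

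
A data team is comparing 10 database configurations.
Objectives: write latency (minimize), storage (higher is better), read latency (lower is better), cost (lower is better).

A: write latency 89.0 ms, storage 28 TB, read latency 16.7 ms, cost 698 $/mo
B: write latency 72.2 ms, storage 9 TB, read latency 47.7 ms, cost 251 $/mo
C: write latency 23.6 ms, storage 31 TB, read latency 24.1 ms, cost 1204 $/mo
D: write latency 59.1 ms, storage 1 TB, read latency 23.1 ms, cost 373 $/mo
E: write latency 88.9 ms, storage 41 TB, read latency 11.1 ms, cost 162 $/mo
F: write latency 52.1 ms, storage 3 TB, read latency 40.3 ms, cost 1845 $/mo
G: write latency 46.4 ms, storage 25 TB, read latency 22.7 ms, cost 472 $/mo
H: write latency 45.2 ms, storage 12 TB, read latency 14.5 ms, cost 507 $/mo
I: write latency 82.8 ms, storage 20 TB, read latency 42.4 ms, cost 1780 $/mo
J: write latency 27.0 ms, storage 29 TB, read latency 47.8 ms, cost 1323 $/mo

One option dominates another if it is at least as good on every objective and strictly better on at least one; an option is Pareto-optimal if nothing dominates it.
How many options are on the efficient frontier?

6

A: dominated by E (write latency 88.9≤89.0, storage 41≥28, read latency 11.1≤16.7, cost 162≤698).
B: not dominated.
C: not dominated (best write latency).
D: not dominated.
E: not dominated (best storage).
F: dominated by C (write latency 23.6≤52.1, storage 31≥3, read latency 24.1≤40.3, cost 1204≤1845).
G: not dominated.
H: not dominated.
I: dominated by C (write latency 23.6≤82.8, storage 31≥20, read latency 24.1≤42.4, cost 1204≤1780).
J: dominated by C (write latency 23.6≤27.0, storage 31≥29, read latency 24.1≤47.8, cost 1204≤1323).
Pareto-optimal: B, C, D, E, G, H → 6.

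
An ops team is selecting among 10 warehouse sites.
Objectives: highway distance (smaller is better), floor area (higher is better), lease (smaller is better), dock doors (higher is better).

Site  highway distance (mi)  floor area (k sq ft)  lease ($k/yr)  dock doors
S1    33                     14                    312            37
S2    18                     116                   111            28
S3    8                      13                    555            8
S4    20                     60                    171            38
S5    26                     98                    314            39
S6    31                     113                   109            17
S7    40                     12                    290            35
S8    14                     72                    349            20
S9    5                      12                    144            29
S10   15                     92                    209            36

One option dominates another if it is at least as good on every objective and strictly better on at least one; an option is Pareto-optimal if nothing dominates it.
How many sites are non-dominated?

S1: dominated by S4 (highway distance 20≤33, floor area 60≥14, lease 171≤312, dock doors 38≥37).
S2: not dominated (best floor area).
S3: not dominated.
S4: not dominated.
S5: not dominated (best dock doors).
S6: not dominated (best lease).
S7: dominated by S4 (highway distance 20≤40, floor area 60≥12, lease 171≤290, dock doors 38≥35).
S8: not dominated.
S9: not dominated (best highway distance).
S10: not dominated.
Pareto-optimal: S2, S3, S4, S5, S6, S8, S9, S10 → 8.

8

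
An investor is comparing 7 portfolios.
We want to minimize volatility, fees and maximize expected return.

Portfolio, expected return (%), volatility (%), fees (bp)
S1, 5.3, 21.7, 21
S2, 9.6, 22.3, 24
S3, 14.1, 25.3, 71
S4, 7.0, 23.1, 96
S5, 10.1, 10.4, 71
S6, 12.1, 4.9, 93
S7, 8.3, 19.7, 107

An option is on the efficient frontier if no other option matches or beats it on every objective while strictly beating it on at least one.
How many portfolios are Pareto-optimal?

S1: not dominated (best fees).
S2: not dominated.
S3: not dominated (best expected return).
S4: dominated by S2 (expected return 9.6≥7.0, volatility 22.3≤23.1, fees 24≤96).
S5: not dominated.
S6: not dominated (best volatility).
S7: dominated by S5 (expected return 10.1≥8.3, volatility 10.4≤19.7, fees 71≤107).
Pareto-optimal: S1, S2, S3, S5, S6 → 5.

5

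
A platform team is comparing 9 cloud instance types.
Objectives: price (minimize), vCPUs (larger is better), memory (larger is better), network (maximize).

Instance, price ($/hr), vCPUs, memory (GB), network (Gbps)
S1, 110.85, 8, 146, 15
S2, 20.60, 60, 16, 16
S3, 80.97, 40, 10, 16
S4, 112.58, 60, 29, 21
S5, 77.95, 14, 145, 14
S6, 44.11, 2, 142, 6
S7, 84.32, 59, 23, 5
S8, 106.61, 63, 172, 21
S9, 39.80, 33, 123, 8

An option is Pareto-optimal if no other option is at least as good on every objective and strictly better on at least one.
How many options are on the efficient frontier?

S1: dominated by S8 (price 106.61≤110.85, vCPUs 63≥8, memory 172≥146, network 21≥15).
S2: not dominated (best price).
S3: dominated by S2 (price 20.60≤80.97, vCPUs 60≥40, memory 16≥10, network 16≥16).
S4: dominated by S8 (price 106.61≤112.58, vCPUs 63≥60, memory 172≥29, network 21≥21).
S5: not dominated.
S6: not dominated.
S7: not dominated.
S8: not dominated (best vCPUs).
S9: not dominated.
Pareto-optimal: S2, S5, S6, S7, S8, S9 → 6.

6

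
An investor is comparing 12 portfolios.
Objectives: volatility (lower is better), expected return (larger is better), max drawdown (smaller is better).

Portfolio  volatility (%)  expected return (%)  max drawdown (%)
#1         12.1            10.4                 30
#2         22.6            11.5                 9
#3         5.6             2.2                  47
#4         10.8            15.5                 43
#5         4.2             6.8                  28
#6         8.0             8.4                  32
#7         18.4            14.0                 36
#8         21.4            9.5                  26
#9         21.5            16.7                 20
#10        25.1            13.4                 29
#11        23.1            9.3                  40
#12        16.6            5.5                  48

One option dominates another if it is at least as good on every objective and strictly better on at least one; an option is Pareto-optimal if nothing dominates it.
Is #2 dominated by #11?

No

#11 vs #2: #11 is worse on volatility (23.1 vs 22.6), so it does not dominate #2.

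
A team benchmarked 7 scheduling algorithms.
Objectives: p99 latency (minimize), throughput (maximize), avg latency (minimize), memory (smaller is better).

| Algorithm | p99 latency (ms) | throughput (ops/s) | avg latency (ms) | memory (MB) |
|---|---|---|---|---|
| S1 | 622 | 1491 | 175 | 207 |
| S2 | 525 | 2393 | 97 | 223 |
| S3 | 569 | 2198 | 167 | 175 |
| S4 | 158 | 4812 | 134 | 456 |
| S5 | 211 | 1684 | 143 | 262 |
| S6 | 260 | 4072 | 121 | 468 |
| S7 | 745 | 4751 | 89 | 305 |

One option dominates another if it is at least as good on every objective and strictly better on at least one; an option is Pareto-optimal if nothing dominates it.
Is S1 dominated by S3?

Yes

S3 vs S1: p99 latency 569≤622, throughput 2198≥1491, avg latency 167≤175, memory 175≤207 — S3 is at least as good on every objective with at least one strict improvement.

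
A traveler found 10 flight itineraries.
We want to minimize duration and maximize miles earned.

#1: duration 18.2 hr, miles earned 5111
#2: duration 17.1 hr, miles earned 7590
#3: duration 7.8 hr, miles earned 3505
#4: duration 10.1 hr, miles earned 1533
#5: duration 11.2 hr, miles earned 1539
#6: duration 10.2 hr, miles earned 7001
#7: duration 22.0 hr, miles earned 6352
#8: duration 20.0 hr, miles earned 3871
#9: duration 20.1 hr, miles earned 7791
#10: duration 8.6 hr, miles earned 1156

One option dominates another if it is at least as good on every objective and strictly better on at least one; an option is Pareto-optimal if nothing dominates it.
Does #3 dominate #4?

#3 vs #4: duration 7.8≤10.1, miles earned 3505≥1533 — #3 is at least as good on every objective with at least one strict improvement.

Yes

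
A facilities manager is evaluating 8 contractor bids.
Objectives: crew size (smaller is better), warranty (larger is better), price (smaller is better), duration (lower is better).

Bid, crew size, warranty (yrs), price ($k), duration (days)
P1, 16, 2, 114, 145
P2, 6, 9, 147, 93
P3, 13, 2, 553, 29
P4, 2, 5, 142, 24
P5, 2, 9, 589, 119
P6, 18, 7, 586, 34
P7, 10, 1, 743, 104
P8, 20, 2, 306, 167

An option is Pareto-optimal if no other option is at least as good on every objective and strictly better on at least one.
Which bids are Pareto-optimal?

P1: not dominated (best price).
P2: not dominated.
P3: dominated by P4 (crew size 2≤13, warranty 5≥2, price 142≤553, duration 24≤29).
P4: not dominated (best duration).
P5: not dominated.
P6: not dominated.
P7: dominated by P2 (crew size 6≤10, warranty 9≥1, price 147≤743, duration 93≤104).
P8: dominated by P1 (crew size 16≤20, warranty 2≥2, price 114≤306, duration 145≤167).

P1, P2, P4, P5, P6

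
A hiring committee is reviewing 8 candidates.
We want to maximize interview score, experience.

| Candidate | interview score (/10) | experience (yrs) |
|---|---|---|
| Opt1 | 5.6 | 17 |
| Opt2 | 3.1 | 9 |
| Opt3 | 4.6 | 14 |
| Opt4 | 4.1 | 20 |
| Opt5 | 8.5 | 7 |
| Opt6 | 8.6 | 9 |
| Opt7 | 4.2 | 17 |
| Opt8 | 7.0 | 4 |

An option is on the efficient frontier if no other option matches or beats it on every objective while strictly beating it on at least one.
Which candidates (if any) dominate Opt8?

Opt5: interview score 8.5≥7.0, experience 7≥4 — dominates Opt8.
Opt6: interview score 8.6≥7.0, experience 9≥4 — dominates Opt8.
Others (Opt1, Opt2, Opt3, Opt4, Opt7) are each worse than Opt8 on at least one objective.

Opt5, Opt6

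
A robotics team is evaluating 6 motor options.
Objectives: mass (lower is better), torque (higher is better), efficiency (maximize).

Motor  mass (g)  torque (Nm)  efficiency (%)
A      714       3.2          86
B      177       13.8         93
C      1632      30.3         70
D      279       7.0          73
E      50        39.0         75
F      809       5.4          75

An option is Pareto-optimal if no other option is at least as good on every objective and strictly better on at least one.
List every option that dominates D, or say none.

B: mass 177≤279, torque 13.8≥7.0, efficiency 93≥73 — dominates D.
E: mass 50≤279, torque 39.0≥7.0, efficiency 75≥73 — dominates D.
Others (A, C, F) are each worse than D on at least one objective.

B, E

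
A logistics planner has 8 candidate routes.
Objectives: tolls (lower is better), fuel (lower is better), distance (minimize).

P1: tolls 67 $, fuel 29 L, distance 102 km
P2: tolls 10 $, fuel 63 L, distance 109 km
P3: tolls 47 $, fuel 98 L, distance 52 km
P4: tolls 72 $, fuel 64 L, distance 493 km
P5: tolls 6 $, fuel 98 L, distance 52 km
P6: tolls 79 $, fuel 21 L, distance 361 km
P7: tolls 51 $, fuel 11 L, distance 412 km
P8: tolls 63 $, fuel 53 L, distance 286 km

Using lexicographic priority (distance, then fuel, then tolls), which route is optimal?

P5

First minimize distance: best is 52, kept {P3, P5}.
Then minimize fuel: best is 98, kept {P3, P5}.
Then minimize tolls: best is 6, kept {P5}.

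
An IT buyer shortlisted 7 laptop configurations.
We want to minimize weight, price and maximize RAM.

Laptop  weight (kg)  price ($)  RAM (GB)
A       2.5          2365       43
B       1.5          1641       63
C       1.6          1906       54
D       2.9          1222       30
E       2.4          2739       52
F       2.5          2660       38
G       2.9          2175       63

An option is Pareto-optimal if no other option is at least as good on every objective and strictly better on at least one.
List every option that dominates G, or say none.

B: weight 1.5≤2.9, price 1641≤2175, RAM 63≥63 — dominates G.
Others (A, C, D, E, F) are each worse than G on at least one objective.

B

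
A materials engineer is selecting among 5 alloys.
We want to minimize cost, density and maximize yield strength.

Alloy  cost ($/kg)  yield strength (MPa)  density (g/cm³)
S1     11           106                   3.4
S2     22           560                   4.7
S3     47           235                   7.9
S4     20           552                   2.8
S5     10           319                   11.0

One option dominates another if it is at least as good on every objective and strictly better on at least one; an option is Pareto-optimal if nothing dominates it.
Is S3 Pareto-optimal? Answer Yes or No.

No

S2 vs S3: cost 22≤47, yield strength 560≥235, density 4.7≤7.9 — S2 is at least as good on every objective and strictly better on at least one, so S2 dominates S3.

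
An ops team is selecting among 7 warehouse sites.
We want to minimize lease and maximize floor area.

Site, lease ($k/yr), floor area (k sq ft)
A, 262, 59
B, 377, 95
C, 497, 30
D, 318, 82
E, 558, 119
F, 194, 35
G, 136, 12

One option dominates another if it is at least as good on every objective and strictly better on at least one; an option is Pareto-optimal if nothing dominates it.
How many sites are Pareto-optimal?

A: not dominated.
B: not dominated.
C: dominated by A (lease 262≤497, floor area 59≥30).
D: not dominated.
E: not dominated (best floor area).
F: not dominated.
G: not dominated (best lease).
Pareto-optimal: A, B, D, E, F, G → 6.

6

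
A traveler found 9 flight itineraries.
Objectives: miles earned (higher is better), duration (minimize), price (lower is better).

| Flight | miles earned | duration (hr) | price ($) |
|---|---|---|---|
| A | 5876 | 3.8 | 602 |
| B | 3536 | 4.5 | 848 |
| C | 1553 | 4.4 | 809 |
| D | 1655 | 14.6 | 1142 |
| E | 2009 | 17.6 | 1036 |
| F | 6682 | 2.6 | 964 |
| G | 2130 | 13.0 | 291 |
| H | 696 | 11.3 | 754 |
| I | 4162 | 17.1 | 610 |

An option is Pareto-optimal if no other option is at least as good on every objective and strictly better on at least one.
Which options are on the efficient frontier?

A: not dominated.
B: dominated by A (miles earned 5876≥3536, duration 3.8≤4.5, price 602≤848).
C: dominated by A (miles earned 5876≥1553, duration 3.8≤4.4, price 602≤809).
D: dominated by A (miles earned 5876≥1655, duration 3.8≤14.6, price 602≤1142).
E: dominated by A (miles earned 5876≥2009, duration 3.8≤17.6, price 602≤1036).
F: not dominated (best miles earned).
G: not dominated (best price).
H: dominated by A (miles earned 5876≥696, duration 3.8≤11.3, price 602≤754).
I: dominated by A (miles earned 5876≥4162, duration 3.8≤17.1, price 602≤610).

A, F, G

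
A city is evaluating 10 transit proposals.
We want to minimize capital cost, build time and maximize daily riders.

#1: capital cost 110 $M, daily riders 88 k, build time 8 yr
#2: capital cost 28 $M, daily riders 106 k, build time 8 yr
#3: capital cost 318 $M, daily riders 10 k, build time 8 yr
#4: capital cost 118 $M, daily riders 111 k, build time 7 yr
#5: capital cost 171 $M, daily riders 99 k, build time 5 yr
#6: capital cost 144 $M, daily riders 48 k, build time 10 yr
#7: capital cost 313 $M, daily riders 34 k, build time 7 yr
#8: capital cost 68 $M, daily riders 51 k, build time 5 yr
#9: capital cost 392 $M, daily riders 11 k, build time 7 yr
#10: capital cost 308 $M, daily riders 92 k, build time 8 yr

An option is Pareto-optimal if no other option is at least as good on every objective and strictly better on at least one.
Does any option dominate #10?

#2 vs #10: capital cost 28≤308, daily riders 106≥92, build time 8≤8 — #2 is at least as good on every objective and strictly better on at least one, so #2 dominates #10.

Yes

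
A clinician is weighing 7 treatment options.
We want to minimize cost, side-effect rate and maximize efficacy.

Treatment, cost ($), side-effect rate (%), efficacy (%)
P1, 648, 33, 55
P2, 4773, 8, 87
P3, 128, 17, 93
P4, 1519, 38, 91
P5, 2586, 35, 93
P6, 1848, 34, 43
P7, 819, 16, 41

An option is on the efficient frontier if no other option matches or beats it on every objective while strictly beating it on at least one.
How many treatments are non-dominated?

P1: dominated by P3 (cost 128≤648, side-effect rate 17≤33, efficacy 93≥55).
P2: not dominated (best side-effect rate).
P3: not dominated (best cost).
P4: dominated by P3 (cost 128≤1519, side-effect rate 17≤38, efficacy 93≥91).
P5: dominated by P3 (cost 128≤2586, side-effect rate 17≤35, efficacy 93≥93).
P6: dominated by P1 (cost 648≤1848, side-effect rate 33≤34, efficacy 55≥43).
P7: not dominated.
Pareto-optimal: P2, P3, P7 → 3.

3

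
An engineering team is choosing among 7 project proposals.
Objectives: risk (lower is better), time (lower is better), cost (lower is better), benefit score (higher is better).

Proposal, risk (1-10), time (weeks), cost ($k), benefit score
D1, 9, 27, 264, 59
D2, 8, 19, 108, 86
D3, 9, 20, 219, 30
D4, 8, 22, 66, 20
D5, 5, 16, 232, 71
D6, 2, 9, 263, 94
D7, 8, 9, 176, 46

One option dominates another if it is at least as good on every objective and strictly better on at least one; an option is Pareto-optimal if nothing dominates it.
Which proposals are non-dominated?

D1: dominated by D2 (risk 8≤9, time 19≤27, cost 108≤264, benefit score 86≥59).
D2: not dominated.
D3: dominated by D2 (risk 8≤9, time 19≤20, cost 108≤219, benefit score 86≥30).
D4: not dominated (best cost).
D5: not dominated.
D6: not dominated (best risk).
D7: not dominated.

D2, D4, D5, D6, D7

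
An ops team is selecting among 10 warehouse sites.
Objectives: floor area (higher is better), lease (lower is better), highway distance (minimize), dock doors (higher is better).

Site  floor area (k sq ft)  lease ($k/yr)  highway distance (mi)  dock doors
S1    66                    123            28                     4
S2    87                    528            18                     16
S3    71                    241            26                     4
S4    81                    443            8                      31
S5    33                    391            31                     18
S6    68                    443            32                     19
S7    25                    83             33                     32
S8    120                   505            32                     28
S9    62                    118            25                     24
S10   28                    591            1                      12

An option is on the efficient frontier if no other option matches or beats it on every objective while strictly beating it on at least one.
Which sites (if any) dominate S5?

S9

S9: floor area 62≥33, lease 118≤391, highway distance 25≤31, dock doors 24≥18 — dominates S5.
Others (S1, S2, S3, S4, S6, S7, S8, S10) are each worse than S5 on at least one objective.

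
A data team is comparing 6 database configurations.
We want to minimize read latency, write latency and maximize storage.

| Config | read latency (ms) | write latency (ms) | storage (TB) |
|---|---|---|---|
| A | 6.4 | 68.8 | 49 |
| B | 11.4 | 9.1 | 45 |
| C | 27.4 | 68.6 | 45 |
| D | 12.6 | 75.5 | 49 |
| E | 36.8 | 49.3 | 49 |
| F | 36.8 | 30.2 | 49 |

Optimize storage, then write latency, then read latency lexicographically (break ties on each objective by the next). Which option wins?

F

First maximize storage: best is 49, kept {A, D, E, F}.
Then minimize write latency: best is 30.2, kept {F}.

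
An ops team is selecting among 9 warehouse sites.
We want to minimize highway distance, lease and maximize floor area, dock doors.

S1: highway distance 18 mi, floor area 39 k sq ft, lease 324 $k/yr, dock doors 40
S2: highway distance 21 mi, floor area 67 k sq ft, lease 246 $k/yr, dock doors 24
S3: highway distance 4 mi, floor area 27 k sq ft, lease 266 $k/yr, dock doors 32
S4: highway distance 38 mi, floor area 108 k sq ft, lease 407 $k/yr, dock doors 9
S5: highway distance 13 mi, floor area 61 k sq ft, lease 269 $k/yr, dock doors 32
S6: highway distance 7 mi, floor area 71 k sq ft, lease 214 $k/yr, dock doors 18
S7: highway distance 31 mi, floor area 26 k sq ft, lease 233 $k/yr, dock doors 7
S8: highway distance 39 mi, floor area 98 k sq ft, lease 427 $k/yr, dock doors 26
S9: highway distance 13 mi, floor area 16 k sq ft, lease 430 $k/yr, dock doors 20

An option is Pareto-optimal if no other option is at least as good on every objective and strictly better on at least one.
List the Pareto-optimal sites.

S1, S2, S3, S4, S5, S6, S8

S1: not dominated (best dock doors).
S2: not dominated.
S3: not dominated (best highway distance).
S4: not dominated (best floor area).
S5: not dominated.
S6: not dominated (best lease).
S7: dominated by S6 (highway distance 7≤31, floor area 71≥26, lease 214≤233, dock doors 18≥7).
S8: not dominated.
S9: dominated by S3 (highway distance 4≤13, floor area 27≥16, lease 266≤430, dock doors 32≥20).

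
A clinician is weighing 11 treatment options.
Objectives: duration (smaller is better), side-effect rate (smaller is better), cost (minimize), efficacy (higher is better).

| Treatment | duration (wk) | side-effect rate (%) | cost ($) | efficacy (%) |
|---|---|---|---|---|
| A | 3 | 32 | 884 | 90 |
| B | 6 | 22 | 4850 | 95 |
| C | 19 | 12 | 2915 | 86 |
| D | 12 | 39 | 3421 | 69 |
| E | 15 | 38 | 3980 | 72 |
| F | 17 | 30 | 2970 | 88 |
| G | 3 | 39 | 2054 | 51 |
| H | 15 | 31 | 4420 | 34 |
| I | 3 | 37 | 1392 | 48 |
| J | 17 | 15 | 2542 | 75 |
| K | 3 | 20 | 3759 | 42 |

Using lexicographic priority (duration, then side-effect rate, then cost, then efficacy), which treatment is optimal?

K

First minimize duration: best is 3, kept {A, G, I, K}.
Then minimize side-effect rate: best is 20, kept {K}.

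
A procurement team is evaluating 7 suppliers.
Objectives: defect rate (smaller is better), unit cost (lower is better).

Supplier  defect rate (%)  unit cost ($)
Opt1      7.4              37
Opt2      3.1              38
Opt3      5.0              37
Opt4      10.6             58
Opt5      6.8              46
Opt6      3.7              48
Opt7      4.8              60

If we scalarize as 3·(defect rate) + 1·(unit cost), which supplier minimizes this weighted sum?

Opt2

Opt1: 3·7.4 + 1·37 = 59.2
Opt2: 3·3.1 + 1·38 = 47.3
Opt3: 3·5.0 + 1·37 = 52.0
Opt4: 3·10.6 + 1·58 = 89.8
Opt5: 3·6.8 + 1·46 = 66.4
Opt6: 3·3.7 + 1·48 = 59.1
Opt7: 3·4.8 + 1·60 = 74.4
Lowest: Opt2 at 47.3.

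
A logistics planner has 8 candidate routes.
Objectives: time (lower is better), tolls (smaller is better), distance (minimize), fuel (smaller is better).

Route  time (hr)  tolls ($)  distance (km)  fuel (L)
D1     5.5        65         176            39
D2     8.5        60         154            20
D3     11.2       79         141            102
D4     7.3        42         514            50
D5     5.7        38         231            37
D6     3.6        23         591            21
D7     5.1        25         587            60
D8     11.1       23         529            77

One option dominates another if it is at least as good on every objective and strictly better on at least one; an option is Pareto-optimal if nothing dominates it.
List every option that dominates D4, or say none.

D5: time 5.7≤7.3, tolls 38≤42, distance 231≤514, fuel 37≤50 — dominates D4.
Others (D1, D2, D3, D6, D7, D8) are each worse than D4 on at least one objective.

D5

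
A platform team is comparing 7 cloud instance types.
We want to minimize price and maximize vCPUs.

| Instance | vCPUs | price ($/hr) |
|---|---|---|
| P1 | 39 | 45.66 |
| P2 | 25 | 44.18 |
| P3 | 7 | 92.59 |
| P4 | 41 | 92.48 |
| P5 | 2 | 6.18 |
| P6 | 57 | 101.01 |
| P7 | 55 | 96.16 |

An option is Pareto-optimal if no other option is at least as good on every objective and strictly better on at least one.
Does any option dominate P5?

No

P1: worse on price (45.66 vs 6.18).
P2: worse on price (44.18 vs 6.18).
P3: worse on price (92.59 vs 6.18).
P4: worse on price (92.48 vs 6.18).
P6: worse on price (101.01 vs 6.18).
P7: worse on price (96.16 vs 6.18).
No option is at least as good as P5 on every objective and strictly better on one.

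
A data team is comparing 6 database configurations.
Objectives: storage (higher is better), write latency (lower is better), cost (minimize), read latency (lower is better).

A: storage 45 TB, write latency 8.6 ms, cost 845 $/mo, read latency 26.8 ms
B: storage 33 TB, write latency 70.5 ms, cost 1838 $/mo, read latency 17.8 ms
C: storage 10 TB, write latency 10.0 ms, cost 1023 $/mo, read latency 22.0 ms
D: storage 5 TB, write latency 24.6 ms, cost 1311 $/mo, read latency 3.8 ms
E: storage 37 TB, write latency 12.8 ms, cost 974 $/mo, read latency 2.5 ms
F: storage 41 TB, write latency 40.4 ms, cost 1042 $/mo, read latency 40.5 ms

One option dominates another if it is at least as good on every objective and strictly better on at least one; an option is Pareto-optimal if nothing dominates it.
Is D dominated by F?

No

F vs D: F is worse on write latency (40.4 vs 24.6), so it does not dominate D.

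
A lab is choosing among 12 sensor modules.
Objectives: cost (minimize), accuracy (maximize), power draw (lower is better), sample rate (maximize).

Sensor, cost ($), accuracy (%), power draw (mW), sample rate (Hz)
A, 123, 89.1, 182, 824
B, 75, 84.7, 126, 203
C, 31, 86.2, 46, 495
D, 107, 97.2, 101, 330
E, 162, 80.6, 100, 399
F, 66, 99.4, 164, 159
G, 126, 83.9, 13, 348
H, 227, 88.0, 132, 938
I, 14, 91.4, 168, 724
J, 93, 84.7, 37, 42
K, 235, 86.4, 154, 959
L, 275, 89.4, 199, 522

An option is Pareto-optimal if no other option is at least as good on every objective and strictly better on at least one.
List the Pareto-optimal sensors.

A, C, D, F, G, H, I, J, K

A: not dominated.
B: dominated by C (cost 31≤75, accuracy 86.2≥84.7, power draw 46≤126, sample rate 495≥203).
C: not dominated.
D: not dominated.
E: dominated by C (cost 31≤162, accuracy 86.2≥80.6, power draw 46≤100, sample rate 495≥399).
F: not dominated (best accuracy).
G: not dominated (best power draw).
H: not dominated.
I: not dominated (best cost).
J: not dominated.
K: not dominated (best sample rate).
L: dominated by I (cost 14≤275, accuracy 91.4≥89.4, power draw 168≤199, sample rate 724≥522).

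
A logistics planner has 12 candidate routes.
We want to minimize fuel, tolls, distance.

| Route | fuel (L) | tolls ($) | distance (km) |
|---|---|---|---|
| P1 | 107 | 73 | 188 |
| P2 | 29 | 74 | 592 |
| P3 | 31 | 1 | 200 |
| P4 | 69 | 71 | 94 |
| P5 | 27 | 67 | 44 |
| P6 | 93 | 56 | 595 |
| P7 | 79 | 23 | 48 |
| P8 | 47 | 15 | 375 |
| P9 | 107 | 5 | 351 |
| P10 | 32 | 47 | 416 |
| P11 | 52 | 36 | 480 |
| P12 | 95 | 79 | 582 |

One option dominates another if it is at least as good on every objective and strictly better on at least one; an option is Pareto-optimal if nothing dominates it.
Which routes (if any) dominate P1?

P4: fuel 69≤107, tolls 71≤73, distance 94≤188 — dominates P1.
P5: fuel 27≤107, tolls 67≤73, distance 44≤188 — dominates P1.
P7: fuel 79≤107, tolls 23≤73, distance 48≤188 — dominates P1.
Others (P2, P3, P6, P8, P9, P10, P11, P12) are each worse than P1 on at least one objective.

P4, P5, P7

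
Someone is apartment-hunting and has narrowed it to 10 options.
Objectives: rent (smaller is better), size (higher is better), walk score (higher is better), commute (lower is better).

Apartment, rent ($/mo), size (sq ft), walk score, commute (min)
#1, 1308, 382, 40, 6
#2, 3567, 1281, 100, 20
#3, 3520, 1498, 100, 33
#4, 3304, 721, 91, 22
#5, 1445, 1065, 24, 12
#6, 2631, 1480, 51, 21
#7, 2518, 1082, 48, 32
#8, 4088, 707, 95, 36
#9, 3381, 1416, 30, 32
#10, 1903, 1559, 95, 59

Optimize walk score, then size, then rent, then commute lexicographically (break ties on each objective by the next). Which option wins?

#3

First maximize walk score: best is 100, kept {#2, #3}.
Then maximize size: best is 1498, kept {#3}.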